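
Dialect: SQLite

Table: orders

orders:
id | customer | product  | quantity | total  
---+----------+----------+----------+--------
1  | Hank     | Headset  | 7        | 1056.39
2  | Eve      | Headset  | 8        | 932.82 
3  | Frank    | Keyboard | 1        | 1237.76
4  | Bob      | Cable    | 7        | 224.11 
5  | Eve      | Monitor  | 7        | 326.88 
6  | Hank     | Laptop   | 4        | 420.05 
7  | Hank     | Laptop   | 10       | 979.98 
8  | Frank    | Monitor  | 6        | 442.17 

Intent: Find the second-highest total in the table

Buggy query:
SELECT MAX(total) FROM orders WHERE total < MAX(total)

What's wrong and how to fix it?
Bug: The inner MAX is an aggregate inside WHERE, which is not allowed

Fix: Compute the overall MAX in a subquery, then take MAX of rows below it

Corrected query:
SELECT MAX(total) FROM orders WHERE total < (SELECT MAX(total) FROM orders)

Result:
MAX(total)
----------
1056.39   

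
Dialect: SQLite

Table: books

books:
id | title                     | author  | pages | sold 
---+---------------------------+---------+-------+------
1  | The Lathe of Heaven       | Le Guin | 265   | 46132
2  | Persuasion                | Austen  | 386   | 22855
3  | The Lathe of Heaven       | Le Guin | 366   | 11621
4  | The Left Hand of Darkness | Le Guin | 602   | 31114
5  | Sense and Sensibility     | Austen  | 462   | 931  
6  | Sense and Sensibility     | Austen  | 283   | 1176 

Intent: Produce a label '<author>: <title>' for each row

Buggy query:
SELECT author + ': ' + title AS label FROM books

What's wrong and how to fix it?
Bug: SQLite uses || for string concatenation; + coerces text to numbers (yielding 0)

Fix: Replace + with || to concatenate text

Corrected query:
SELECT author || ': ' || title AS label FROM books

Result:
label                             
----------------------------------
Le Guin: The Lathe of Heaven      
Austen: Persuasion                
Le Guin: The Lathe of Heaven      
Le Guin: The Left Hand of Darkness
Austen: Sense and Sensibility     
Austen: Sense and Sensibility     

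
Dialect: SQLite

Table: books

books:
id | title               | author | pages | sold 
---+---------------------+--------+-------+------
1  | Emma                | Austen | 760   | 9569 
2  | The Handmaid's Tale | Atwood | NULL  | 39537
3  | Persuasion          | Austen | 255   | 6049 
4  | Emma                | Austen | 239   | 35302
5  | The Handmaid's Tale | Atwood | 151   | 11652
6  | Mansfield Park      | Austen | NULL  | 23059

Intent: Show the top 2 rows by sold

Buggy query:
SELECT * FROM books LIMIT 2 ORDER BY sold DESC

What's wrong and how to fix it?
Bug: ORDER BY cannot follow LIMIT; LIMIT is the final clause

Fix: Swap the clauses: ORDER BY first, then LIMIT

Corrected query:
SELECT * FROM books ORDER BY sold DESC LIMIT 2

Result:
id | title               | author | pages | sold 
---+---------------------+--------+-------+------
2  | The Handmaid's Tale | Atwood | NULL  | 39537
4  | Emma                | Austen | 239   | 35302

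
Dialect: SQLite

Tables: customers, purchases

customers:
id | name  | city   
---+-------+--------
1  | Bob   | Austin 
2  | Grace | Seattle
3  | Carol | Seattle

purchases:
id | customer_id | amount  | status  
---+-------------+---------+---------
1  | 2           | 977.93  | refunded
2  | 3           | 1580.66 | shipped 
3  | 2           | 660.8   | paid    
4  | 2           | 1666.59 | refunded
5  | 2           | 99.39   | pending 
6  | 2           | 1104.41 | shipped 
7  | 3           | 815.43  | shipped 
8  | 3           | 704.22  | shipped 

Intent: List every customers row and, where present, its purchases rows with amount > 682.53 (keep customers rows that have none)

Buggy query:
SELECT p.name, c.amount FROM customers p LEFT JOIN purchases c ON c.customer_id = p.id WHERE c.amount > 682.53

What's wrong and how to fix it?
Bug: Filtering c.amount in WHERE discards the NULL rows produced by LEFT JOIN, turning it into an inner join

Fix: Put 'c.amount > 682.53' in the JOIN's ON clause instead of WHERE

Corrected query:
SELECT p.name, c.amount FROM customers p LEFT JOIN purchases c ON c.customer_id = p.id AND c.amount > 682.53

Result:
name  | amount 
------+--------
Bob   | NULL   
Grace | 977.93 
Grace | 1104.41
Grace | 1666.59
Carol | 704.22 
Carol | 815.43 
Carol | 1580.66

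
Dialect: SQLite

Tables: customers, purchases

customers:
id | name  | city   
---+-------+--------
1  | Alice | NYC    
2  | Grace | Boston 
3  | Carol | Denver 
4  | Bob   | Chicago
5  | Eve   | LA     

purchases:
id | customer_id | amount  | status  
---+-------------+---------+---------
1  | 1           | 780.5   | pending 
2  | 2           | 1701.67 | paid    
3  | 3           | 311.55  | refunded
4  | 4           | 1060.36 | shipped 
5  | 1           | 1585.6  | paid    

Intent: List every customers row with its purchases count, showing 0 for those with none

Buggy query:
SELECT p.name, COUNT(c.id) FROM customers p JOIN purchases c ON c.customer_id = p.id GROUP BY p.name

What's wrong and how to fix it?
Bug: An inner join excludes parents with zero children

Fix: Use LEFT JOIN so parents without children still appear (COUNT(c.id) gives 0)

Corrected query:
SELECT p.name, COUNT(c.id) FROM customers p LEFT JOIN purchases c ON c.customer_id = p.id GROUP BY p.name

Result:
name  | COUNT(c.id)
------+------------
Alice | 2          
Bob   | 1          
Carol | 1          
Eve   | 0          
Grace | 1          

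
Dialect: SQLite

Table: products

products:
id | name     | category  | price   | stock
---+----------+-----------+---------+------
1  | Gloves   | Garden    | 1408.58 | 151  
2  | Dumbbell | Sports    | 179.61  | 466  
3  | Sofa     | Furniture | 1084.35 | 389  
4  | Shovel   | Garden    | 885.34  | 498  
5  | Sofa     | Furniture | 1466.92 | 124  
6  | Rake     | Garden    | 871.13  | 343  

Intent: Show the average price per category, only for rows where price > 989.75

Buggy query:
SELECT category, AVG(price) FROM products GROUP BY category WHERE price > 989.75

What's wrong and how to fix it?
Bug: WHERE cannot follow GROUP BY

Fix: Place WHERE between FROM and GROUP BY

Corrected query:
SELECT category, AVG(price) FROM products WHERE price > 989.75 GROUP BY category

Result:
category  | AVG(price)
----------+-----------
Furniture | 1275.635  
Garden    | 1408.58   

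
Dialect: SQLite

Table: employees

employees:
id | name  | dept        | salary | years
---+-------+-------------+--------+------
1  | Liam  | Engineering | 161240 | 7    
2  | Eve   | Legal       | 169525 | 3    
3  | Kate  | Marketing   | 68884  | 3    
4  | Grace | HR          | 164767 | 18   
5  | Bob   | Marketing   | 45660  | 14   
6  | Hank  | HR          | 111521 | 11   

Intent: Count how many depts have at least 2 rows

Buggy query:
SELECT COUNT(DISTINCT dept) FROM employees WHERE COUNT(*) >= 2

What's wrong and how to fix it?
Bug: WHERE filters individual rows, not groups, so a group-level COUNT is invalid there

Fix: Use a subquery that GROUPs and filters with HAVING, then count its rows

Corrected query:
SELECT COUNT(*) FROM (SELECT dept FROM employees GROUP BY dept HAVING COUNT(*) >= 2)

Result:
COUNT(*)
--------
2       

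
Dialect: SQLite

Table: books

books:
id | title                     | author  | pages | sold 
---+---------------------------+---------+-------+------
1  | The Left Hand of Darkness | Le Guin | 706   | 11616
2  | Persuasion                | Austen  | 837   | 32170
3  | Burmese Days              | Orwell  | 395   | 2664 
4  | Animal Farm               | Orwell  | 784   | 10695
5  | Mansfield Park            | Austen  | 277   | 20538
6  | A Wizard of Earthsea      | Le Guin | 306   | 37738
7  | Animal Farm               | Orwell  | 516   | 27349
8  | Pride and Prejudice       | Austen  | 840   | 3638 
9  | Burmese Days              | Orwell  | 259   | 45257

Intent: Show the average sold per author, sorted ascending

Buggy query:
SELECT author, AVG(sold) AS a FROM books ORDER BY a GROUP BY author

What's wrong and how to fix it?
Bug: ORDER BY appears before GROUP BY; SQL clause order requires GROUP BY first

Fix: Reorder: SELECT … FROM … GROUP BY … ORDER BY …

Corrected query:
SELECT author, AVG(sold) AS a FROM books GROUP BY author ORDER BY a

Result:
author  | a       
--------+---------
Austen  | 18782   
Orwell  | 21491.25
Le Guin | 24677   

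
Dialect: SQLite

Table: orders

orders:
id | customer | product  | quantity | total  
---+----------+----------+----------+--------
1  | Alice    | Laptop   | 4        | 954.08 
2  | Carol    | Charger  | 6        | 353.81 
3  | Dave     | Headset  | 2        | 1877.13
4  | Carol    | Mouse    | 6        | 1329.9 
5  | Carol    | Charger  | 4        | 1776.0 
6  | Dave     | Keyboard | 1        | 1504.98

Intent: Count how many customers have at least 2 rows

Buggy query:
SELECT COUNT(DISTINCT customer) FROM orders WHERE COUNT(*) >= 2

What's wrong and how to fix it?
Bug: WHERE filters individual rows, not groups, so a group-level COUNT is invalid there

Fix: Use a subquery that GROUPs and filters with HAVING, then count its rows

Corrected query:
SELECT COUNT(*) FROM (SELECT customer FROM orders GROUP BY customer HAVING COUNT(*) >= 2)

Result:
COUNT(*)
--------
2       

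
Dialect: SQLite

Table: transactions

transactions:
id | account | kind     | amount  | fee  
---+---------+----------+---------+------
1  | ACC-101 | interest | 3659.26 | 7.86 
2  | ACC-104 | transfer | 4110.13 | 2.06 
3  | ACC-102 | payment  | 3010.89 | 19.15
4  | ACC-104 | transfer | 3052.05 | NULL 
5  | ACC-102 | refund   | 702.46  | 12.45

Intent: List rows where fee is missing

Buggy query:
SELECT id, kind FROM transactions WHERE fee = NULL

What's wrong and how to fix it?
Bug: Comparing to NULL with '=' never matches; NULL = NULL is unknown, not true

Fix: Replace '= NULL' with 'IS NULL'

Corrected query:
SELECT id, kind FROM transactions WHERE fee IS NULL

Result:
id | kind    
---+---------
4  | transfer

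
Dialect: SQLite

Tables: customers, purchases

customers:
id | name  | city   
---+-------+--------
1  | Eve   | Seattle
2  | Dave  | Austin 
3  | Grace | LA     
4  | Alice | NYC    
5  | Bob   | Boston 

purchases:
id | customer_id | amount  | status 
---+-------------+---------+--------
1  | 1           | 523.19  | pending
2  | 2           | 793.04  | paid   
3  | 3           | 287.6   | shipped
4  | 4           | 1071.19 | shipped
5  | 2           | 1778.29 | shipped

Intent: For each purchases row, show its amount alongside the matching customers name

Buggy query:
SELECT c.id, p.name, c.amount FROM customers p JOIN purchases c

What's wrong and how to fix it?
Bug: JOIN with no ON clause produces a cartesian product; every purchases row pairs with every customers row

Fix: Add ON c.customer_id = p.id to the JOIN

Corrected query:
SELECT c.id, p.name, c.amount FROM customers p JOIN purchases c ON c.customer_id = p.id

Result:
id | name  | amount 
---+-------+--------
1  | Eve   | 523.19 
2  | Dave  | 793.04 
3  | Grace | 287.6  
4  | Alice | 1071.19
5  | Dave  | 1778.29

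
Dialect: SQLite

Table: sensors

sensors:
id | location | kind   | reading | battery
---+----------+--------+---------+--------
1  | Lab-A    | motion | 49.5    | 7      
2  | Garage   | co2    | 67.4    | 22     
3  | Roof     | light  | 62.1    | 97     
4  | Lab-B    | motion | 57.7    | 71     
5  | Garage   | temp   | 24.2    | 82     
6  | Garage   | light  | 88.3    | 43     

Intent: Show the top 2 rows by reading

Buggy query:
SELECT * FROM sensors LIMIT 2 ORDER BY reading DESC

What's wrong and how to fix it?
Bug: LIMIT must come after ORDER BY

Fix: Swap the clauses: ORDER BY first, then LIMIT

Corrected query:
SELECT * FROM sensors ORDER BY reading DESC LIMIT 2

Result:
id | location | kind  | reading | battery
---+----------+-------+---------+--------
6  | Garage   | light | 88.3    | 43     
2  | Garage   | co2   | 67.4    | 22     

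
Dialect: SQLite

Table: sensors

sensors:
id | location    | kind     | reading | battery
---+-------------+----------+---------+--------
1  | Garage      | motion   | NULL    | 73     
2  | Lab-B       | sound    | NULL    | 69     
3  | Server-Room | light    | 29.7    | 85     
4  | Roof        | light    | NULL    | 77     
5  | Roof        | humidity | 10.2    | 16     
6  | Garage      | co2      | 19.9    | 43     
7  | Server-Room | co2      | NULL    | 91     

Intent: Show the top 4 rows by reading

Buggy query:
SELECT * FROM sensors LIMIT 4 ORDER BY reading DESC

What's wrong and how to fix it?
Bug: ORDER BY cannot follow LIMIT; LIMIT is the final clause

Fix: Swap the clauses: ORDER BY first, then LIMIT

Corrected query:
SELECT * FROM sensors ORDER BY reading DESC LIMIT 4

Result:
id | location    | kind     | reading | battery
---+-------------+----------+---------+--------
3  | Server-Room | light    | 29.7    | 85     
6  | Garage      | co2      | 19.9    | 43     
5  | Roof        | humidity | 10.2    | 16     
1  | Garage      | motion   | NULL    | 73     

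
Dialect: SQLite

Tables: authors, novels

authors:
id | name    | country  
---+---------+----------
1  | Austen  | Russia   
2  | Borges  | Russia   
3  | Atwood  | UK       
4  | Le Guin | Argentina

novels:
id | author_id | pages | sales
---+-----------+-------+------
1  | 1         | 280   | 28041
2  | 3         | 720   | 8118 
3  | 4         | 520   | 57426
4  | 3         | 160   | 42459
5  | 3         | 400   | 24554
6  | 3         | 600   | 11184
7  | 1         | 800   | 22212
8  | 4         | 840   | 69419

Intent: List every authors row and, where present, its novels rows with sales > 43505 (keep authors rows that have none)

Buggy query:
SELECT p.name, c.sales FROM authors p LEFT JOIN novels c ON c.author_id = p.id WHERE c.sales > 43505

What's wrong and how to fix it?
Bug: A WHERE condition on the right-hand table after LEFT JOIN drops unmatched parents

Fix: Move the right-table condition into the ON clause so unmatched parents are kept

Corrected query:
SELECT p.name, c.sales FROM authors p LEFT JOIN novels c ON c.author_id = p.id AND c.sales > 43505

Result:
name    | sales
--------+------
Austen  | NULL 
Borges  | NULL 
Atwood  | NULL 
Le Guin | 57426
Le Guin | 69419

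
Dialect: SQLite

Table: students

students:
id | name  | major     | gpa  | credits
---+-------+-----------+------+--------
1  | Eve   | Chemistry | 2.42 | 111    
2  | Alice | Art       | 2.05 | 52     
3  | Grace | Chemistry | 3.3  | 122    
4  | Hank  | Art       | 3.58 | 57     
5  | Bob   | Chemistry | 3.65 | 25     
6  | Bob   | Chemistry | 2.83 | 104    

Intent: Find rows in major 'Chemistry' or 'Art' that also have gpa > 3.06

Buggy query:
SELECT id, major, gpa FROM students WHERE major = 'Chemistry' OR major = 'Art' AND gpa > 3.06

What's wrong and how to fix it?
Bug: AND binds tighter than OR, so this parses as major = 'Chemistry' OR (major = 'Art' AND gpa > 3.06)

Fix: Add parentheses around the OR so the AND applies to both alternatives

Corrected query:
SELECT id, major, gpa FROM students WHERE (major = 'Chemistry' OR major = 'Art') AND gpa > 3.06

Result:
id | major     | gpa 
---+-----------+-----
3  | Chemistry | 3.3 
4  | Art       | 3.58
5  | Chemistry | 3.65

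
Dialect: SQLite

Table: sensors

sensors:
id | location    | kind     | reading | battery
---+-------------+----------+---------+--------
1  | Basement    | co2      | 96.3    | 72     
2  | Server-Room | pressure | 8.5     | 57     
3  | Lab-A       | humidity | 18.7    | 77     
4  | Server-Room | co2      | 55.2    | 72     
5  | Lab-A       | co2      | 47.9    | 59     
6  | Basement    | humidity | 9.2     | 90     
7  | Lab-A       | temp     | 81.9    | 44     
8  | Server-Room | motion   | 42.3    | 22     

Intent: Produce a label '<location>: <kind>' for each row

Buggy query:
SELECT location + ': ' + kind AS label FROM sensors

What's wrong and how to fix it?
Bug: '+' is numeric addition; on text columns SQLite converts them to 0 instead of concatenating

Fix: Replace + with || to concatenate text

Corrected query:
SELECT location || ': ' || kind AS label FROM sensors

Result:
label                
---------------------
Basement: co2        
Server-Room: pressure
Lab-A: humidity      
Server-Room: co2     
Lab-A: co2           
Basement: humidity   
Lab-A: temp          
Server-Room: motion  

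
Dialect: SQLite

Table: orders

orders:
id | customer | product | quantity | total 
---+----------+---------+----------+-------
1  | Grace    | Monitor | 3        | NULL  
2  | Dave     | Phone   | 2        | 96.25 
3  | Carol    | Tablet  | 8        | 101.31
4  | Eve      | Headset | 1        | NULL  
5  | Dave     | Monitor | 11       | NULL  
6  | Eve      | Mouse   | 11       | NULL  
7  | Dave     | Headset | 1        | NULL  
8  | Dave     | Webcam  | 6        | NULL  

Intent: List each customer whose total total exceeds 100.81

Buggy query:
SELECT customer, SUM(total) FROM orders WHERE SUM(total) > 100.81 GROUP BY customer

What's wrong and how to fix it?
Bug: Aggregate functions cannot appear in a WHERE clause

Fix: Use HAVING (which filters groups after aggregation) instead of WHERE

Corrected query:
SELECT customer, SUM(total) FROM orders GROUP BY customer HAVING SUM(total) > 100.81

Result:
customer | SUM(total)
---------+-----------
Carol    | 101.31    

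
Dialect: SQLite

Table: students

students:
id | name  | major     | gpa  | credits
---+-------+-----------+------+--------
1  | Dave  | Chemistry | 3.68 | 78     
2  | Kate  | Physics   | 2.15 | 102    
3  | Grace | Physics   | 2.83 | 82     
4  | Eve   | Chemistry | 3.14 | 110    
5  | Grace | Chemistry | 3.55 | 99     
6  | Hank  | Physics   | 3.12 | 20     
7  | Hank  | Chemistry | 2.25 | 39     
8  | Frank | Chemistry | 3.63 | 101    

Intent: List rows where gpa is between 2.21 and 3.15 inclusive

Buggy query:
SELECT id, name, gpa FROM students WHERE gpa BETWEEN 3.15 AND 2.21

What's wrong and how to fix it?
Bug: BETWEEN expects the lower bound first; with 3.15 AND 2.21 the range is empty

Fix: Write BETWEEN 2.21 AND 3.15

Corrected query:
SELECT id, name, gpa FROM students WHERE gpa BETWEEN 2.21 AND 3.15

Result:
id | name  | gpa 
---+-------+-----
3  | Grace | 2.83
4  | Eve   | 3.14
6  | Hank  | 3.12
7  | Hank  | 2.25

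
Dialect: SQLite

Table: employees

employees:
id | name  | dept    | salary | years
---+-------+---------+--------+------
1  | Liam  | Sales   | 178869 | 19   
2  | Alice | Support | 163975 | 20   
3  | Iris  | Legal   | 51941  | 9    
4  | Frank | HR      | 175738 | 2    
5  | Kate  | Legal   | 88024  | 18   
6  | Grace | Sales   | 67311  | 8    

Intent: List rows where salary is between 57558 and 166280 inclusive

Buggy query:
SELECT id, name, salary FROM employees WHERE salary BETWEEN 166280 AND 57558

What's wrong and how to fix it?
Bug: The bounds are reversed; BETWEEN a AND b requires a <= b to match anything

Fix: Write BETWEEN 57558 AND 166280

Corrected query:
SELECT id, name, salary FROM employees WHERE salary BETWEEN 57558 AND 166280

Result:
id | name  | salary
---+-------+-------
2  | Alice | 163975
5  | Kate  | 88024 
6  | Grace | 67311 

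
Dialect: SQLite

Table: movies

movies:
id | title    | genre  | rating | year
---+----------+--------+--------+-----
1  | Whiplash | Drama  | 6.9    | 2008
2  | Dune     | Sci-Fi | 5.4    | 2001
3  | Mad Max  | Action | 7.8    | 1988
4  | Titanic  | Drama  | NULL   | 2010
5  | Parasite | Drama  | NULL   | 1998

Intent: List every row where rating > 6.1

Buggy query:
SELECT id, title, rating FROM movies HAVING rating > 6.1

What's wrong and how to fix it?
Bug: HAVING filters the output of aggregation, but this query has no GROUP BY and no aggregate functions, so SQLite rejects it (HAVING clause on a non-aggregate query); the condition here is per row

Fix: Replace HAVING with WHERE since the condition applies to individual rows

Corrected query:
SELECT id, title, rating FROM movies WHERE rating > 6.1

Result:
id | title    | rating
---+----------+-------
1  | Whiplash | 6.9   
3  | Mad Max  | 7.8   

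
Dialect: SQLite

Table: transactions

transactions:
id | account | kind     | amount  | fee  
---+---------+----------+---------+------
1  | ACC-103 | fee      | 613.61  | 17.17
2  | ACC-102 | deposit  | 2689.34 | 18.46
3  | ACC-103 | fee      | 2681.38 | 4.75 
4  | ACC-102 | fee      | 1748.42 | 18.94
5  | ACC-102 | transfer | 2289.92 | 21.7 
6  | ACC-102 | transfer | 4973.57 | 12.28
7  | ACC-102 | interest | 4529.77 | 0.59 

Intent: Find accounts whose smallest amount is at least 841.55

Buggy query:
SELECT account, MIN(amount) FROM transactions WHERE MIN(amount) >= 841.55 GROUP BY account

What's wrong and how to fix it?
Bug: MIN() in WHERE is a misuse of aggregate

Fix: Replace WHERE with HAVING after the GROUP BY

Corrected query:
SELECT account, MIN(amount) FROM transactions GROUP BY account HAVING MIN(amount) >= 841.55

Result:
account | MIN(amount)
--------+------------
ACC-102 | 1748.42    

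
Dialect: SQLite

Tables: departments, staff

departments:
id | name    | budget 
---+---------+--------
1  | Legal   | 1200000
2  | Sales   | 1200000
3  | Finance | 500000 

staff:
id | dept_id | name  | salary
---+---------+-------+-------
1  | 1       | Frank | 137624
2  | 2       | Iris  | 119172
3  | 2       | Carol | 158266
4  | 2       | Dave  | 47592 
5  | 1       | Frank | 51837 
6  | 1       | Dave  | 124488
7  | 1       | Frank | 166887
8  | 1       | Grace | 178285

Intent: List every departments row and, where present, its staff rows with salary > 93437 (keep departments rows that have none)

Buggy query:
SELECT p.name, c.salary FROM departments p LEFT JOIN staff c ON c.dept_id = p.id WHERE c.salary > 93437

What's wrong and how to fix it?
Bug: A WHERE condition on the right-hand table after LEFT JOIN drops unmatched parents

Fix: Move the right-table condition into the ON clause so unmatched parents are kept

Corrected query:
SELECT p.name, c.salary FROM departments p LEFT JOIN staff c ON c.dept_id = p.id AND c.salary > 93437

Result:
name    | salary
--------+-------
Legal   | 124488
Legal   | 137624
Legal   | 166887
Legal   | 178285
Sales   | 119172
Sales   | 158266
Finance | NULL  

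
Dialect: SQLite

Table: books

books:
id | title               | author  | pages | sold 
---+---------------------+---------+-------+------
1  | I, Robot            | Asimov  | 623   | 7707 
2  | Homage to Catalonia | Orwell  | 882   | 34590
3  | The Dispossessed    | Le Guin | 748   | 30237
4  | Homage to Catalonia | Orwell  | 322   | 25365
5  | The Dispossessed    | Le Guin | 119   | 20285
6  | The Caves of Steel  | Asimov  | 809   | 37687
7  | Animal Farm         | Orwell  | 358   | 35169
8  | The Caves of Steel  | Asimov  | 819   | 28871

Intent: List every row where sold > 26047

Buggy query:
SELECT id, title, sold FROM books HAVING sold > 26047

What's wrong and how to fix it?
Bug: HAVING filters the output of aggregation, but this query has no GROUP BY and no aggregate functions, so SQLite rejects it (HAVING clause on a non-aggregate query); the condition here is per row

Fix: Use WHERE for row-level filtering

Corrected query:
SELECT id, title, sold FROM books WHERE sold > 26047

Result:
id | title               | sold 
---+---------------------+------
2  | Homage to Catalonia | 34590
3  | The Dispossessed    | 30237
6  | The Caves of Steel  | 37687
7  | Animal Farm         | 35169
8  | The Caves of Steel  | 28871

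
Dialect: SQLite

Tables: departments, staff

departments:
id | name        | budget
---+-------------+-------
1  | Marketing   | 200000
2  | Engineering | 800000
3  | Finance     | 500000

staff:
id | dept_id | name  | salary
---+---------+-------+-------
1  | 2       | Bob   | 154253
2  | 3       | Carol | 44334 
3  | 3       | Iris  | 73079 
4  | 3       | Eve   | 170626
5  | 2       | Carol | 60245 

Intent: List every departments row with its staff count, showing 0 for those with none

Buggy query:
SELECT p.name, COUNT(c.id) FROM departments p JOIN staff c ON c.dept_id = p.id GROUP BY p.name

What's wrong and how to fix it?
Bug: An inner join excludes parents with zero children

Fix: Use LEFT JOIN so parents without children still appear (COUNT(c.id) gives 0)

Corrected query:
SELECT p.name, COUNT(c.id) FROM departments p LEFT JOIN staff c ON c.dept_id = p.id GROUP BY p.name

Result:
name        | COUNT(c.id)
------------+------------
Engineering | 2          
Finance     | 3          
Marketing   | 0          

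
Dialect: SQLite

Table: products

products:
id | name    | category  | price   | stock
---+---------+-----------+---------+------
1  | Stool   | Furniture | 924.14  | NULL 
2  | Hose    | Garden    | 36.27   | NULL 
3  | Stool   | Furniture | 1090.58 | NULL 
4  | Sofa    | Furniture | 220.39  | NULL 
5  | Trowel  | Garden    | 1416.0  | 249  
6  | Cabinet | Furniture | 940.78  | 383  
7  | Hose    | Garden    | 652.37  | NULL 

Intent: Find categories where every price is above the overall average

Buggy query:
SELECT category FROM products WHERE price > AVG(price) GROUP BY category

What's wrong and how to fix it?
Bug: WHERE evaluates per row before aggregation, so AVG() is unavailable

Fix: Compute the overall average in a scalar subquery and compare each group's MIN against it in HAVING

Corrected query:
SELECT category FROM products GROUP BY category HAVING MIN(price) > (SELECT AVG(price) FROM products)

Result:
(no rows)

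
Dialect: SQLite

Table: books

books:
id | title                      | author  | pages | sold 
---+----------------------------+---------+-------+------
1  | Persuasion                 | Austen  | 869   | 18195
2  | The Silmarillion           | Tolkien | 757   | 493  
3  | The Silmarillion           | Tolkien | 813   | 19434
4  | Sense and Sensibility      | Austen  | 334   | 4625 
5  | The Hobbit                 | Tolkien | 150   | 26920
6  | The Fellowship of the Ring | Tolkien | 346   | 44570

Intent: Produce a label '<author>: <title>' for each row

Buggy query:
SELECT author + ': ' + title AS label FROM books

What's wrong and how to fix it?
Bug: SQLite uses || for string concatenation; + coerces text to numbers (yielding 0)

Fix: Replace + with || to concatenate text

Corrected query:
SELECT author || ': ' || title AS label FROM books

Result:
label                              
-----------------------------------
Austen: Persuasion                 
Tolkien: The Silmarillion          
Tolkien: The Silmarillion          
Austen: Sense and Sensibility      
Tolkien: The Hobbit                
Tolkien: The Fellowship of the Ring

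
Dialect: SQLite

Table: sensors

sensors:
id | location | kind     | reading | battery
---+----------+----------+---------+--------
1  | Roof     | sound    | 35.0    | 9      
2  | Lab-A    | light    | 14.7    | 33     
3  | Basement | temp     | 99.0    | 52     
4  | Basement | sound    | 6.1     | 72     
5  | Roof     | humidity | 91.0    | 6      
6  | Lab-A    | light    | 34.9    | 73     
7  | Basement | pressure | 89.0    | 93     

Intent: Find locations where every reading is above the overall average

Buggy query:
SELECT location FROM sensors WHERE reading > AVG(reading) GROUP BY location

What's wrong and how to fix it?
Bug: WHERE evaluates per row before aggregation, so AVG() is unavailable

Fix: Use a subquery for AVG and a HAVING MIN(...) filter so the condition holds for every row in the group

Corrected query:
SELECT location FROM sensors GROUP BY location HAVING MIN(reading) > (SELECT AVG(reading) FROM sensors)

Result:
(no rows)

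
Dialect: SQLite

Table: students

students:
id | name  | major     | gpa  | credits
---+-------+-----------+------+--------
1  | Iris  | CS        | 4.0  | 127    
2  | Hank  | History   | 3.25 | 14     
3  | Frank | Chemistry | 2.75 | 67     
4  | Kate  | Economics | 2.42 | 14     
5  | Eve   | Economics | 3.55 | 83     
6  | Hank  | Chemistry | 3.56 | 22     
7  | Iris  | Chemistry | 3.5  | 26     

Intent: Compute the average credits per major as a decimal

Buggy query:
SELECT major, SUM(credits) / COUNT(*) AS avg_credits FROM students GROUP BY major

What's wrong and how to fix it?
Bug: Both operands are integers, so '/' performs integer division and truncates

Fix: Multiply by 1.0 (or CAST to REAL) to force floating-point division

Corrected query:
SELECT major, SUM(credits) * 1.0 / COUNT(*) AS avg_credits FROM students GROUP BY major

Result:
major     | avg_credits
----------+------------
CS        | 127        
Chemistry | 38.333333  
Economics | 48.5       
History   | 14         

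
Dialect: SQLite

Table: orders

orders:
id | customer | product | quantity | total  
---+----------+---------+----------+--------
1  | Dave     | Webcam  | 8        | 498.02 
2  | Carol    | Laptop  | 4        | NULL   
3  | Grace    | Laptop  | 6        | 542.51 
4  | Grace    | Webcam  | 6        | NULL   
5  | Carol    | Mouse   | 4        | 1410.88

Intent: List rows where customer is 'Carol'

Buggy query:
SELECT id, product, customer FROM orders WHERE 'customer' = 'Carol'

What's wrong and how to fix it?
Bug: Single quotes denote string literals in SQL; the column name is being compared as a constant string

Fix: Remove the quotes around the column name (or use double quotes for an identifier)

Corrected query:
SELECT id, product, customer FROM orders WHERE customer = 'Carol'

Result:
id | product | customer
---+---------+---------
2  | Laptop  | Carol   
5  | Mouse   | Carol   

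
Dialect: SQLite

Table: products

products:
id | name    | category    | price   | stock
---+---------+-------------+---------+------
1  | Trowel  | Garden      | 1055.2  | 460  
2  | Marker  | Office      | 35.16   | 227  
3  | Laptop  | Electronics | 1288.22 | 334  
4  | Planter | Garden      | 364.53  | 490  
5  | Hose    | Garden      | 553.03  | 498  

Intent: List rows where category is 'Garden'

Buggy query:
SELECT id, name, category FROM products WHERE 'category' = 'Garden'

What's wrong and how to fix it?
Bug: Single quotes denote string literals in SQL; the column name is being compared as a constant string

Fix: Remove the quotes around the column name (or use double quotes for an identifier)

Corrected query:
SELECT id, name, category FROM products WHERE category = 'Garden'

Result:
id | name    | category
---+---------+---------
1  | Trowel  | Garden  
4  | Planter | Garden  
5  | Hose    | Garden  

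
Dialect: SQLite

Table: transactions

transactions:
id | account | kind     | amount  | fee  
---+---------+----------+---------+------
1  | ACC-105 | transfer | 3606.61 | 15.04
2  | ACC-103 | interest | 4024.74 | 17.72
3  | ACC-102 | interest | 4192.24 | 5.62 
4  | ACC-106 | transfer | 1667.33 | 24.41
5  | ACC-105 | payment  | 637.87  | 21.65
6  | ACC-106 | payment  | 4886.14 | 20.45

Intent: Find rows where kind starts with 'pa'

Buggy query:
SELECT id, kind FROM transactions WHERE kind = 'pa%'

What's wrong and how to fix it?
Bug: Wildcards only work with LIKE; '=' treats '%' as a literal character

Fix: Use LIKE for wildcard pattern matching

Corrected query:
SELECT id, kind FROM transactions WHERE kind LIKE 'pa%'

Result:
id | kind   
---+--------
5  | payment
6  | payment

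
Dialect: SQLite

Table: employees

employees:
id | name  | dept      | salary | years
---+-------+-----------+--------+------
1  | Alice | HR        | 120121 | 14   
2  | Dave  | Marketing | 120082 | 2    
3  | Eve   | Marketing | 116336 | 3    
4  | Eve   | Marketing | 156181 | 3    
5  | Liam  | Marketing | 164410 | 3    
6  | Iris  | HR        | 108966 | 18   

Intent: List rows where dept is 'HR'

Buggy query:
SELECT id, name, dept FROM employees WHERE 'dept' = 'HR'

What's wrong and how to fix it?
Bug: Single quotes denote string literals in SQL; the column name is being compared as a constant string

Fix: Remove the quotes around the column name (or use double quotes for an identifier)

Corrected query:
SELECT id, name, dept FROM employees WHERE dept = 'HR'

Result:
id | name  | dept
---+-------+-----
1  | Alice | HR  
6  | Iris  | HR  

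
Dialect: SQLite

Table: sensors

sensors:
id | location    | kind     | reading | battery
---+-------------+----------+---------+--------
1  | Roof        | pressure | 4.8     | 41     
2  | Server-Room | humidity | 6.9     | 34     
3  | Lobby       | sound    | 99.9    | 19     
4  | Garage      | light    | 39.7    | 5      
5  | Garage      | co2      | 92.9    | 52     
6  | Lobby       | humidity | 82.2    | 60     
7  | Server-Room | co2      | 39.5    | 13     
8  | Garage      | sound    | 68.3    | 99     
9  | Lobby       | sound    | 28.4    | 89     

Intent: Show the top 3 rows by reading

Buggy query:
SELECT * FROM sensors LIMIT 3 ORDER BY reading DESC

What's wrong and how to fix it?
Bug: ORDER BY cannot follow LIMIT; LIMIT is the final clause

Fix: Swap the clauses: ORDER BY first, then LIMIT

Corrected query:
SELECT * FROM sensors ORDER BY reading DESC LIMIT 3

Result:
id | location | kind     | reading | battery
---+----------+----------+---------+--------
3  | Lobby    | sound    | 99.9    | 19     
5  | Garage   | co2      | 92.9    | 52     
6  | Lobby    | humidity | 82.2    | 60     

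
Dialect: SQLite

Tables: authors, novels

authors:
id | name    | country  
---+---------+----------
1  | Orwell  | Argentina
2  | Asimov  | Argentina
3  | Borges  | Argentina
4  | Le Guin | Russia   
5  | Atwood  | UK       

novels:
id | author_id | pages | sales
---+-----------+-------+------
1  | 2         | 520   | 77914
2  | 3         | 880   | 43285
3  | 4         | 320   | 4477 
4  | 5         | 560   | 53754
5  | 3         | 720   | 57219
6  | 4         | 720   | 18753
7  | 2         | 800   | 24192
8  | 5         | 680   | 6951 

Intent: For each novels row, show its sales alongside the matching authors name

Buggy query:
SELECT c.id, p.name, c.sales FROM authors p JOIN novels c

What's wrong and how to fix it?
Bug: JOIN with no ON clause produces a cartesian product; every novels row pairs with every authors row

Fix: Specify the join condition linking the foreign key to the parent id

Corrected query:
SELECT c.id, p.name, c.sales FROM authors p JOIN novels c ON c.author_id = p.id

Result:
id | name    | sales
---+---------+------
1  | Asimov  | 77914
2  | Borges  | 43285
3  | Le Guin | 4477 
4  | Atwood  | 53754
5  | Borges  | 57219
6  | Le Guin | 18753
7  | Asimov  | 24192
8  | Atwood  | 6951 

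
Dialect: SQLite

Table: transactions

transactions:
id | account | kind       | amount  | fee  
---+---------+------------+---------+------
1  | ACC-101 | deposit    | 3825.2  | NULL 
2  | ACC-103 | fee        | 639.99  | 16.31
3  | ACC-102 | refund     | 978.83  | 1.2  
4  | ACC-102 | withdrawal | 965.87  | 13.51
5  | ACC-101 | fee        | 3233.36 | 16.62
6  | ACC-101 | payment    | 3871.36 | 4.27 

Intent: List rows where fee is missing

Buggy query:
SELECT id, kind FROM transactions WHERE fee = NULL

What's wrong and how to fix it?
Bug: '= NULL' is always unknown in SQL three-valued logic, so no rows match

Fix: Replace '= NULL' with 'IS NULL'

Corrected query:
SELECT id, kind FROM transactions WHERE fee IS NULL

Result:
id | kind   
---+--------
1  | deposit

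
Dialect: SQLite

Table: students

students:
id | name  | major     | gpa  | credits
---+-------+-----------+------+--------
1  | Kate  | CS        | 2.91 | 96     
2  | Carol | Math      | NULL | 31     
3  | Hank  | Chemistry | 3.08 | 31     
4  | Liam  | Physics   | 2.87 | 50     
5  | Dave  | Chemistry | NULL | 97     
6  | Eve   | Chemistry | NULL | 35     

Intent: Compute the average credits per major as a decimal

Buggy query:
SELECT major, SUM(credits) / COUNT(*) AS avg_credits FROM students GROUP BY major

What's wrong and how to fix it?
Bug: SUM(credits) and COUNT(*) are both integers; the division truncates the fractional part

Fix: Multiply by 1.0 (or CAST to REAL) to force floating-point division

Corrected query:
SELECT major, SUM(credits) * 1.0 / COUNT(*) AS avg_credits FROM students GROUP BY major

Result:
major     | avg_credits
----------+------------
CS        | 96         
Chemistry | 54.333333  
Math      | 31         
Physics   | 50         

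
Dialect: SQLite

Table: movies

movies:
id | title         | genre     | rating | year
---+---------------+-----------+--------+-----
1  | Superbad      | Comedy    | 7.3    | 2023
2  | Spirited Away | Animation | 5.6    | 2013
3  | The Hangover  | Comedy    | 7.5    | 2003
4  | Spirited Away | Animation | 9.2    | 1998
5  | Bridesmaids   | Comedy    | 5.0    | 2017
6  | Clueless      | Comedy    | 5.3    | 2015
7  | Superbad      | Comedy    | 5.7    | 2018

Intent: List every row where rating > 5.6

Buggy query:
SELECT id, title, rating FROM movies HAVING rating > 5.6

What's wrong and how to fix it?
Bug: HAVING filters the output of aggregation, but this query has no GROUP BY and no aggregate functions, so SQLite rejects it (HAVING clause on a non-aggregate query); the condition here is per row

Fix: Use WHERE for row-level filtering

Corrected query:
SELECT id, title, rating FROM movies WHERE rating > 5.6

Result:
id | title         | rating
---+---------------+-------
1  | Superbad      | 7.3   
3  | The Hangover  | 7.5   
4  | Spirited Away | 9.2   
7  | Superbad      | 5.7   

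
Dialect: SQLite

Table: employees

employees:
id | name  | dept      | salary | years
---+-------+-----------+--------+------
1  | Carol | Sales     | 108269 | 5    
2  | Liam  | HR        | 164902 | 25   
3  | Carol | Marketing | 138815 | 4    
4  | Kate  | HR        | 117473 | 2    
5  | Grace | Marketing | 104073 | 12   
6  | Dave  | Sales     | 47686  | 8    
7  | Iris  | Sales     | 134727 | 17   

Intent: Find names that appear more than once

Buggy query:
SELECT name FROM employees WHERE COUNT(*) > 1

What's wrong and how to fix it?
Bug: WHERE can't reference COUNT(*); aggregates are computed after WHERE

Fix: Group first, then use HAVING for the count condition

Corrected query:
SELECT name FROM employees GROUP BY name HAVING COUNT(*) > 1

Result:
name 
-----
Carol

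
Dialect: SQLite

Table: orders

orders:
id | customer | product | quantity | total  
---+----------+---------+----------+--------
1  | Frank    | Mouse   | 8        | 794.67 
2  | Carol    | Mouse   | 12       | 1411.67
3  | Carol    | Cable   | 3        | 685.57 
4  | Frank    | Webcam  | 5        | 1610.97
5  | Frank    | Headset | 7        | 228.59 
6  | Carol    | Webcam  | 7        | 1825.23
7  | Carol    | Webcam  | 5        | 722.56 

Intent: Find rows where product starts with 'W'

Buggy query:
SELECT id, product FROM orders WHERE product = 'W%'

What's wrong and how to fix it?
Bug: '=' compares the literal string including the % character; pattern matching needs LIKE

Fix: Use LIKE for wildcard pattern matching

Corrected query:
SELECT id, product FROM orders WHERE product LIKE 'W%'

Result:
id | product
---+--------
4  | Webcam 
6  | Webcam 
7  | Webcam 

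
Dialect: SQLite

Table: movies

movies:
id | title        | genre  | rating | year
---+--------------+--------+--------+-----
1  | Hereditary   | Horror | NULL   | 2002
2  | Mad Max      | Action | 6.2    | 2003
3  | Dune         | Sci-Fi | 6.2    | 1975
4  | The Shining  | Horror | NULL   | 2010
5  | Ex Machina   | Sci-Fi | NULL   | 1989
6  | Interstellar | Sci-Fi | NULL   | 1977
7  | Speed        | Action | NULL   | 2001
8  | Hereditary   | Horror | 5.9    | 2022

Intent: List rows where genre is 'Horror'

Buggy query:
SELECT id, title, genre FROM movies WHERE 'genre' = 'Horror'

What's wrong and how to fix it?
Bug: 'genre' in single quotes is a string literal, not the column; the comparison is literal-vs-literal and never true

Fix: Reference the column as genre without single quotes

Corrected query:
SELECT id, title, genre FROM movies WHERE genre = 'Horror'

Result:
id | title       | genre 
---+-------------+-------
1  | Hereditary  | Horror
4  | The Shining | Horror
8  | Hereditary  | Horror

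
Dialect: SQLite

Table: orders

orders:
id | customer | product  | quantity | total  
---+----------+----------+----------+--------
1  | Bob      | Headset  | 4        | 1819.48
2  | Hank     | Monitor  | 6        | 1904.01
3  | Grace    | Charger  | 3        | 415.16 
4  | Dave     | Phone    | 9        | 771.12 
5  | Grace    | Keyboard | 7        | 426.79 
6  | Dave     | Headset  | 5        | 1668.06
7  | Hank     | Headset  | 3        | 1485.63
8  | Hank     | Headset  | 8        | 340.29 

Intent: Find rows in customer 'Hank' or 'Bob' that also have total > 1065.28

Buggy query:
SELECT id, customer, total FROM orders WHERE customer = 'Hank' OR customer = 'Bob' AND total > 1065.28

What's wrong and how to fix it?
Bug: Without parentheses, AND is evaluated before OR, so the total filter only applies to the 'Bob' branch

Fix: Add parentheses around the OR so the AND applies to both alternatives

Corrected query:
SELECT id, customer, total FROM orders WHERE (customer = 'Hank' OR customer = 'Bob') AND total > 1065.28

Result:
id | customer | total  
---+----------+--------
1  | Bob      | 1819.48
2  | Hank     | 1904.01
7  | Hank     | 1485.63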